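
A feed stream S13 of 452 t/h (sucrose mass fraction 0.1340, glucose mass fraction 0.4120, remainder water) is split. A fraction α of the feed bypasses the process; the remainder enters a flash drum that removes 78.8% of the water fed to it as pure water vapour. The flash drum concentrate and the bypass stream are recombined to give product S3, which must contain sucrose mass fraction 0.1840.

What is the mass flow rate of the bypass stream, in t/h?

108.7 t/h

All 452×0.134 = 60.568 t/h of sucrose reaches S3, so S3 = 60.568/0.184 = 329.17 t/h and vapour = 122.83 t/h.
The evaporator receives (1−α)·452 of feed at 0.454 water and removes 0.788 of that water:
0.788×0.454×(1−α)×452 = 122.83
(1−α) = 122.83/161.7 = 0.7596;  α = 0.2404.
Bypass flow = 0.2404×452 = 108.67 t/h.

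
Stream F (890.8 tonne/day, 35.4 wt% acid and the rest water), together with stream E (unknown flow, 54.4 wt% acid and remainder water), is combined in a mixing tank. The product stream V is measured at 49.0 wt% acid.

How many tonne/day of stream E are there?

2243 tonne/day

Let E be the unknown flow. Total out = 890.8 + E.
acid balance: 315.34 + 0.544·E = 0.490·(890.8 + E)
(0.544 − 0.490)·E = 0.490×890.8 − 315.34 = 121.15
E = 121.15 / 0.054 = 2243.5 tonne/day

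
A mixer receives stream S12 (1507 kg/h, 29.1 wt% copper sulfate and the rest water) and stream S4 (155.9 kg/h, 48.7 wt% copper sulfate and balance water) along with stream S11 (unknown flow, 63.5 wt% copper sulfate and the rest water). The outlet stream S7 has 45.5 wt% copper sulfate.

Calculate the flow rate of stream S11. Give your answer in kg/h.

Let S11 be the unknown flow. Total out = 1662.9 + S11.
copper sulfate balance: 514.46 + 0.635·S11 = 0.455·(1662.9 + S11)
(0.635 − 0.455)·S11 = 0.455×1662.9 − 514.46 = 242.16
S11 = 242.16 / 0.180 = 1345.3 kg/h

1345 kg/h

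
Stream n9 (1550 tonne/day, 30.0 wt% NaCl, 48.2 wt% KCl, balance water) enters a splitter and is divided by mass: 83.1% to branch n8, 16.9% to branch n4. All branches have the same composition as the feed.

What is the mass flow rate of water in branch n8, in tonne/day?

Branch n8 total = 0.831×1550 = 1288 tonne/day.
water in n8 = 0.218×1288 = 280.79 tonne/day.

280.8 tonne/day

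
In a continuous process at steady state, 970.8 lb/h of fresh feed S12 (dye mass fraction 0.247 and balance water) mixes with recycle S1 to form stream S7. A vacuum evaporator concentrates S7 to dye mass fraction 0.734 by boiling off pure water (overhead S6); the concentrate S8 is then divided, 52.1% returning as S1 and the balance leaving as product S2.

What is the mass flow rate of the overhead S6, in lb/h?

644.1 lb/h

Overall dye balance (none leaves overhead): dye in fresh feed = dye in product, i.e. 970.8×0.247 = (1−0.521)·S8·0.734.
S8 = 239.79/(0.734×0.479) = 682.02 lb/h.
Recycle S1 = 0.521×682.02 = 355.33 lb/h.
Combined feed S7 = 970.8 + 355.33 = 1326.1 lb/h.
Overhead S6 = S7 − S8 = 1326.1 − 682.02 = 644.11 lb/h.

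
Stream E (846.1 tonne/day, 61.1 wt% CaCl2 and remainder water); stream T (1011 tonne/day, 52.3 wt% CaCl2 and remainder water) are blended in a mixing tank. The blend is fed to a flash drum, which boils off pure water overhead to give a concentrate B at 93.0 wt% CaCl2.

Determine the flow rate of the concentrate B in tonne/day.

CaCl2 entering = 846.1×0.611 + 1011×0.523 = 1045.7 tonne/day.
All CaCl2 reports to B, so B = 1045.7/0.930 = 1124.4 tonne/day.

1124 tonne/day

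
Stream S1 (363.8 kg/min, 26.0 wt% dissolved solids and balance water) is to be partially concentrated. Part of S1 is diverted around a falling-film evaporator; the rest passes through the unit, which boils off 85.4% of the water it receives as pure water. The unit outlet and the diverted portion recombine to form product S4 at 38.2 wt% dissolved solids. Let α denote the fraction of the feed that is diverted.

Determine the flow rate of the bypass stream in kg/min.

All 363.8×0.260 = 94.588 kg/min of dissolved solids reaches S4, so S4 = 94.588/0.382 = 247.61 kg/min and vapour = 116.19 kg/min.
The evaporator receives (1−α)·363.8 of feed at 0.740 water and removes 0.854 of that water:
0.854×0.740×(1−α)×363.8 = 116.19
(1−α) = 116.19/229.91 = 0.5054;  α = 0.4946.
Bypass flow = 0.4946×363.8 = 179.95 kg/min.

179.9 kg/min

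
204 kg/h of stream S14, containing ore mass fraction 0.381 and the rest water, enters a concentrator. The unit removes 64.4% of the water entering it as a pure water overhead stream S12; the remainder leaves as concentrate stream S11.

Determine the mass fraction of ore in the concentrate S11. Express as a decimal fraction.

ore is not removed: 204×0.381 = 77.724 kg/h of ore enters S11.
water entering = 204×0.619 = 126.28 kg/h; overhead removed = 0.644×126.28 = 81.322 kg/h.
Concentrate = 204 − 81.322 = 122.68 kg/h.
Mass fraction = 77.724/122.68 = 0.634.

0.634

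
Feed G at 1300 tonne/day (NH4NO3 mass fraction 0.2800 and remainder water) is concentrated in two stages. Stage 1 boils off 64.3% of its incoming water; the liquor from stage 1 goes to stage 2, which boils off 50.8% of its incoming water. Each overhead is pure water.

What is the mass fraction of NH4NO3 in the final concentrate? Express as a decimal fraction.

0.6889

water in feed = 1300×0.720 = 936 tonne/day.
After stage 1: water left = (1−0.643)×936 = 334.15; stream total = 698.15 tonne/day.
After stage 2: water left = (1−0.508)×334.15 = 164.4; final concentrate = 528.4 tonne/day.
NH4NO3 fraction = 364/528.4 = 0.6889.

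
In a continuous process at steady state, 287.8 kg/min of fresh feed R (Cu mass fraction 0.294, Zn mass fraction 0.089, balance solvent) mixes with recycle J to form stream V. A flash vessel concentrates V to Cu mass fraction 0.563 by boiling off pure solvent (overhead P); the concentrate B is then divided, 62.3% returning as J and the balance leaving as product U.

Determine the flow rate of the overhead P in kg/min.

Overall Cu balance (none leaves overhead): Cu in fresh feed = Cu in product, i.e. 287.8×0.294 = (1−0.623)·B·0.563.
B = 84.613/(0.563×0.377) = 398.65 kg/min.
Recycle J = 0.623×398.65 = 248.36 kg/min.
Combined feed V = 287.8 + 248.36 = 536.16 kg/min.
Overhead P = V − B = 536.16 − 398.65 = 137.51 kg/min.

137.5 kg/min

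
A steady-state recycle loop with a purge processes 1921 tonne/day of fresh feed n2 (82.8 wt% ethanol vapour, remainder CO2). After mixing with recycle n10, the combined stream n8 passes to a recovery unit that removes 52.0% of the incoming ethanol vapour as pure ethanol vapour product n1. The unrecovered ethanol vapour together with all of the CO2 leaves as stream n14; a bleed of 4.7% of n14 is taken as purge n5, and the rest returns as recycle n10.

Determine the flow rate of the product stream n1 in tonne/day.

1524 tonne/day

ethanol vapour in n8: m_A = 1921×0.828 + (1−0.047)·(1−0.520)·m_A, so m_A = 1590.6/0.5426 = 2931.6 tonne/day.
Product n1 = 0.520×2931.6 = 1524.5 tonne/day.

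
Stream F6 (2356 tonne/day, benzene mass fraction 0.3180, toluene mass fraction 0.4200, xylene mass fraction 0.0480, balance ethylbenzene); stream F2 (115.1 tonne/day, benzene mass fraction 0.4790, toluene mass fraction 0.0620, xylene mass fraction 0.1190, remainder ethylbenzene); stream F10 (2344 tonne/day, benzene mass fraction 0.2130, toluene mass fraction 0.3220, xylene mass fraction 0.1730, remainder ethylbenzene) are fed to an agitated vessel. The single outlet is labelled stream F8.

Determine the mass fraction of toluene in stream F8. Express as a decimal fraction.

Total flow out = 2356 + 115.1 + 2344 = 4815.1 tonne/day.
toluene in = 2356×0.420 + 115.1×0.062 + 2344×0.322 = 1751.4 tonne/day.
toluene mass fraction in F8 = 1751.4/4815.1 = 0.3637.

0.3637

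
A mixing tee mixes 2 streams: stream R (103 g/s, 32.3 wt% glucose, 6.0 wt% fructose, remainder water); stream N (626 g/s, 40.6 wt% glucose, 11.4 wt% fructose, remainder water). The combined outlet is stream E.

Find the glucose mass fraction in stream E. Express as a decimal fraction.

Total flow out = 103 + 626 = 729 g/s.
glucose in = 103×0.323 + 626×0.406 = 287.43 g/s.
glucose mass fraction in E = 287.43/729 = 0.394.

0.394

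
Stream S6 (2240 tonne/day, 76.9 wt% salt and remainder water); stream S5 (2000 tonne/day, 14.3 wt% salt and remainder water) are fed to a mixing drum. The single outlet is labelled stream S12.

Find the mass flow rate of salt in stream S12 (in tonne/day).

salt out = salt in = 2240×0.769 + 2000×0.143 = 2008.6 tonne/day.

2009 tonne/day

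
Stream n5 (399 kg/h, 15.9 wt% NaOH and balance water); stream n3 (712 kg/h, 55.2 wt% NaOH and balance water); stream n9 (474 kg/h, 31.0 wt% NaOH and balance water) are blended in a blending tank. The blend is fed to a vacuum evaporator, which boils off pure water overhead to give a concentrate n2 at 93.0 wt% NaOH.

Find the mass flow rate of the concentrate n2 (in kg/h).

648.8 kg/h

NaOH entering = 399×0.159 + 712×0.552 + 474×0.310 = 603.41 kg/h.
All NaOH reports to n2, so n2 = 603.41/0.930 = 648.82 kg/h.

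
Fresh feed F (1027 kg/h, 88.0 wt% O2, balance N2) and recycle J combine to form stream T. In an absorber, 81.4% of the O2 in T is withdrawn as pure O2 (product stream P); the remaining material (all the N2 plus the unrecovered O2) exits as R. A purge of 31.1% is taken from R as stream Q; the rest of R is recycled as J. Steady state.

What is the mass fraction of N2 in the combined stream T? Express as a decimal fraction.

0.2766

N2 enters only via F and leaves only via the purge: 1027×0.120 = 0.311×(N2 in R), and the absorber passes all N2, so N2 in T = N2 in R = 396.27 kg/h.
O2 in T: m_A = 1027×0.880 + (1−0.311)·(1−0.814)·m_A, so m_A = 903.76/0.8718 = 1036.6 kg/h.
T = 1036.6 + 396.27 = 1432.9 kg/h.
N2 fraction in T = 396.27/1432.9 = 0.2766.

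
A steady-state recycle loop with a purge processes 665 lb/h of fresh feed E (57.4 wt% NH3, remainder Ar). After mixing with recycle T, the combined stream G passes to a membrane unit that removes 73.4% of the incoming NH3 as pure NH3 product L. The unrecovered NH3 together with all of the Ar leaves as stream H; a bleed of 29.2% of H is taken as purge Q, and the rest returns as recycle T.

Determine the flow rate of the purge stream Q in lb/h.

319.8 lb/h

Ar enters only via E and leaves only via the purge: 665×0.426 = 0.292×(Ar in H), and the membrane unit passes all Ar, so Ar in G = Ar in H = 970.17 lb/h.
NH3 in G: m_A = 665×0.574 + (1−0.292)·(1−0.734)·m_A, so m_A = 381.71/0.8117 = 470.28 lb/h.
H = (1−0.734)×470.28 + 970.17 = 1095.3 lb/h.
Purge Q = 0.292×1095.3 = 319.82 lb/h.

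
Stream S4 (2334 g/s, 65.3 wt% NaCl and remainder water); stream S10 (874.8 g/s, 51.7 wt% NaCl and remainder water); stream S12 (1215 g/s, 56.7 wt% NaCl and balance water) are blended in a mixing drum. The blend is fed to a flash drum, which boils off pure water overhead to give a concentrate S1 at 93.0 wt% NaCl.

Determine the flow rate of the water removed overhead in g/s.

NaCl entering = 2334×0.653 + 874.8×0.517 + 1215×0.567 = 2665.3 g/s.
All NaCl reports to S1, so S1 = 2665.3/0.930 = 2865.9 g/s.
Total feed = 4423.8 g/s; overhead = 4423.8 − 2865.9 = 1557.9 g/s.

1558 g/s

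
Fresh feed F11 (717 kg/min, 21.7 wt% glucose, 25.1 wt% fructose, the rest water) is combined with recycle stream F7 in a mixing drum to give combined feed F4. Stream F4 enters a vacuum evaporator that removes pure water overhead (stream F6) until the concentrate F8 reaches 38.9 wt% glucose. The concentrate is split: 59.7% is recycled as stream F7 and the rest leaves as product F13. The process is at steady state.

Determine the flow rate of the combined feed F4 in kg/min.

Overall glucose balance (none leaves overhead): glucose in fresh feed = glucose in product, i.e. 717×0.217 = (1−0.597)·F8·0.389.
F8 = 155.59/(0.389×0.403) = 992.49 kg/min.
Recycle F7 = 0.597×992.49 = 592.51 kg/min.
Combined feed F4 = 717 + 592.51 = 1309.5 kg/min.

1310 kg/min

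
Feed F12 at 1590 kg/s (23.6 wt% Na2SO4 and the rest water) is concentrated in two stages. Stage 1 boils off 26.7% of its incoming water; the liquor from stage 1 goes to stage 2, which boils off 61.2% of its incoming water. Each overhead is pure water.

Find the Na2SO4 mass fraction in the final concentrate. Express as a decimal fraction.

water in feed = 1590×0.764 = 1214.8 kg/s.
After stage 1: water left = (1−0.267)×1214.8 = 890.42; stream total = 1265.7 kg/s.
After stage 2: water left = (1−0.612)×890.42 = 345.48; final concentrate = 720.72 kg/s.
Na2SO4 fraction = 375.24/720.72 = 0.5206.

0.5206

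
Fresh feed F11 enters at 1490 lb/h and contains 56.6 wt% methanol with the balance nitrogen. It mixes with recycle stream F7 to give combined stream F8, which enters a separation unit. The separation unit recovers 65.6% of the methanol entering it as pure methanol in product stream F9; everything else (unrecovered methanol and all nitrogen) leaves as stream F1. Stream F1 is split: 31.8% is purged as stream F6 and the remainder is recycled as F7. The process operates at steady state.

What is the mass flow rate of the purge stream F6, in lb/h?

nitrogen enters only via F11 and leaves only via the purge: 1490×0.434 = 0.318×(nitrogen in F1), and the separation unit passes all nitrogen, so nitrogen in F8 = nitrogen in F1 = 2033.5 lb/h.
methanol in F8: m_A = 1490×0.566 + (1−0.318)·(1−0.656)·m_A, so m_A = 843.34/0.7654 = 1101.8 lb/h.
F1 = (1−0.656)×1101.8 + 2033.5 = 2412.6 lb/h.
Purge F6 = 0.318×2412.6 = 767.19 lb/h.

767.2 lb/h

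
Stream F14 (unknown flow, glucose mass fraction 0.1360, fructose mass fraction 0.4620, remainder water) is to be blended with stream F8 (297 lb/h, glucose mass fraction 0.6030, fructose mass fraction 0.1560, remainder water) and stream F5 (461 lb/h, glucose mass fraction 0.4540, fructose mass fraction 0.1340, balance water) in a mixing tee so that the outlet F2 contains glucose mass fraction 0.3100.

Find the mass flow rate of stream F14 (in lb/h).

Let F14 be the unknown flow. Total out = 758 + F14.
glucose balance: 388.38 + 0.136·F14 = 0.310·(758 + F14)
(0.136 − 0.310)·F14 = 0.310×758 − 388.38 = -153.41
F14 = -153.41 / -0.174 = 881.64 lb/h

881.6 lb/h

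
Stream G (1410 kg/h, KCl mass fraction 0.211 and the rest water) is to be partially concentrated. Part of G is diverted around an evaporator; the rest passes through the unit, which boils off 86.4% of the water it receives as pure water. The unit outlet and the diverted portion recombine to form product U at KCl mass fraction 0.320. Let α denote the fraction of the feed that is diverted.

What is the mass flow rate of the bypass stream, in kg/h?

All 1410×0.211 = 297.51 kg/h of KCl reaches U, so U = 297.51/0.320 = 929.72 kg/h and vapour = 480.28 kg/h.
The evaporator receives (1−α)·1410 of feed at 0.789 water and removes 0.864 of that water:
0.864×0.789×(1−α)×1410 = 480.28
(1−α) = 480.28/961.19 = 0.4997;  α = 0.5003.
Bypass flow = 0.5003×1410 = 705.46 kg/h.

705.5 kg/h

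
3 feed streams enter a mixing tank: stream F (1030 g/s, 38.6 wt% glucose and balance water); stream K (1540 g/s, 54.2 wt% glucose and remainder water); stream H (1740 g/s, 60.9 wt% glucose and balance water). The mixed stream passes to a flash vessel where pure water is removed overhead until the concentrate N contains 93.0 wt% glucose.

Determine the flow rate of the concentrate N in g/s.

2464 g/s

glucose entering = 1030×0.386 + 1540×0.542 + 1740×0.609 = 2291.9 g/s.
All glucose reports to N, so N = 2291.9/0.930 = 2464.4 g/s.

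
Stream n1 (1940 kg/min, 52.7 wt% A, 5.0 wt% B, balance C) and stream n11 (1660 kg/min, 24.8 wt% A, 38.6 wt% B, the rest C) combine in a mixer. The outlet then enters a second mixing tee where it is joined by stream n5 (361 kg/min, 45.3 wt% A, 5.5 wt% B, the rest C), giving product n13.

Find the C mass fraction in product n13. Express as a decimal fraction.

0.4054

Overall, product flow = 3961 kg/min.
C in = 1940×0.423 + 1660×0.366 + 361×0.492 = 1605.8 kg/min.
C fraction in n13 = 0.4054.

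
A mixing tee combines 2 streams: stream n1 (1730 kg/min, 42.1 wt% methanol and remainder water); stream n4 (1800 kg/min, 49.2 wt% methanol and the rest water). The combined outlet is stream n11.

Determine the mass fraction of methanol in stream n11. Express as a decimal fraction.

Total flow out = 1730 + 1800 = 3530 kg/min.
methanol in = 1730×0.421 + 1800×0.492 = 1613.9 kg/min.
methanol mass fraction in n11 = 1613.9/3530 = 0.4572.

0.4572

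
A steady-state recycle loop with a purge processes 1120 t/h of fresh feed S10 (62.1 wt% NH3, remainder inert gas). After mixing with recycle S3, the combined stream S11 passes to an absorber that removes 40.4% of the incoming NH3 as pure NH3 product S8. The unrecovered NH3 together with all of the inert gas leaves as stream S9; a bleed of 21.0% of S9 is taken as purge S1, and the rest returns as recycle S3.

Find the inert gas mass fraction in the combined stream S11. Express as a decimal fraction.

0.606

inert gas enters only via S10 and leaves only via the purge: 1120×0.379 = 0.210×(inert gas in S9), and the absorber passes all inert gas, so inert gas in S11 = inert gas in S9 = 2021.3 t/h.
NH3 in S11: m_A = 1120×0.621 + (1−0.210)·(1−0.404)·m_A, so m_A = 695.52/0.5292 = 1314.4 t/h.
S11 = 1314.4 + 2021.3 = 3335.7 t/h.
inert gas fraction in S11 = 2021.3/3335.7 = 0.606.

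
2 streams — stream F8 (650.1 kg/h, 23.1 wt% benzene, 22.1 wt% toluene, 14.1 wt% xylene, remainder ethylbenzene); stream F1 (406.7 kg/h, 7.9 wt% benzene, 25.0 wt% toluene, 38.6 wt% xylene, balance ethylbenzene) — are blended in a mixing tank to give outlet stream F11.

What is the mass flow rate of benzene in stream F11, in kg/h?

benzene out = benzene in = 650.1×0.231 + 406.7×0.079 = 182.3 kg/h.

182.3 kg/h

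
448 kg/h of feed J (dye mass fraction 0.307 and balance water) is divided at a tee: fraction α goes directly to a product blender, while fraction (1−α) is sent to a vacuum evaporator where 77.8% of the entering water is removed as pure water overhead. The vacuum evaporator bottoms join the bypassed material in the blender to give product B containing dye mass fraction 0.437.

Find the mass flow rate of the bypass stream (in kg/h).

200.8 kg/h

All 448×0.307 = 137.54 kg/h of dye reaches B, so B = 137.54/0.437 = 314.73 kg/h and vapour = 133.27 kg/h.
The evaporator receives (1−α)·448 of feed at 0.693 water and removes 0.778 of that water:
0.778×0.693×(1−α)×448 = 133.27
(1−α) = 133.27/241.54 = 0.5518;  α = 0.4482.
Bypass flow = 0.4482×448 = 200.81 kg/h.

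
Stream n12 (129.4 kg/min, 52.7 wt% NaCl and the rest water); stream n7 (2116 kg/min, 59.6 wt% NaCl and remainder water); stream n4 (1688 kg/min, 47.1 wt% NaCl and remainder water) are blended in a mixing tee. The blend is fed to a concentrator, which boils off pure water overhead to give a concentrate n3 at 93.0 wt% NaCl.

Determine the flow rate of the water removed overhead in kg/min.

1649 kg/min

NaCl entering = 129.4×0.527 + 2116×0.596 + 1688×0.471 = 2124.4 kg/min.
All NaCl reports to n3, so n3 = 2124.4/0.930 = 2284.3 kg/min.
Total feed = 3933.4 kg/min; overhead = 3933.4 − 2284.3 = 1649.1 kg/min.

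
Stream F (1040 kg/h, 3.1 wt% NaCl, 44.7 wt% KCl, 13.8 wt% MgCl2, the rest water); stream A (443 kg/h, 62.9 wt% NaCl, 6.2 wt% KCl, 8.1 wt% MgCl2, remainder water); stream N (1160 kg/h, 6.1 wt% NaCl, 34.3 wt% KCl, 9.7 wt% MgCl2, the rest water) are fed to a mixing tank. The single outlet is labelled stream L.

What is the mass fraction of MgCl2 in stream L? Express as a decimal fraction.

0.110

Total flow out = 1040 + 443 + 1160 = 2643 kg/h.
MgCl2 in = 1040×0.138 + 443×0.081 + 1160×0.097 = 291.92 kg/h.
MgCl2 mass fraction in L = 291.92/2643 = 0.110.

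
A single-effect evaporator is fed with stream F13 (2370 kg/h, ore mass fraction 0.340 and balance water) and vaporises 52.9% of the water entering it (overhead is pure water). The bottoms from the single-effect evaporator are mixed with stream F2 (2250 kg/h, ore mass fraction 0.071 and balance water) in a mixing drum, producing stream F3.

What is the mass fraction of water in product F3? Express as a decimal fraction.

0.745

Vapour removed = 0.529×0.660×2370 = 827.46 kg/h; concentrate = 1542.5 kg/h.
water reaching the mixer = 736.74 (from concentrate) + 2250×0.929 = 2827 kg/h.
Product flow = 1542.5 + 2250 = 3792.5 kg/h; water fraction = 0.745.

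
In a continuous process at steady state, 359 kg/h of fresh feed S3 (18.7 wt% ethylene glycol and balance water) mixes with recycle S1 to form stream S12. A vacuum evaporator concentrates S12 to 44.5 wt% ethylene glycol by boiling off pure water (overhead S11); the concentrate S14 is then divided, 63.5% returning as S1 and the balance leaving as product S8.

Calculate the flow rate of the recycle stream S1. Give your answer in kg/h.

Overall ethylene glycol balance (none leaves overhead): ethylene glycol in fresh feed = ethylene glycol in product, i.e. 359×0.187 = (1−0.635)·S14·0.445.
S14 = 67.133/(0.445×0.365) = 413.32 kg/h.
Recycle S1 = 0.635×413.32 = 262.46 kg/h.

262.5 kg/h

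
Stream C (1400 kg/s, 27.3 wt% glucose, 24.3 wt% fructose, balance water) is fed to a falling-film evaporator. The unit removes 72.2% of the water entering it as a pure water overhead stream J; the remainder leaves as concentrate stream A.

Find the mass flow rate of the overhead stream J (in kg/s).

water entering = 1400×0.484 = 677.6 kg/s; overhead removed = 0.722×677.6 = 489.23 kg/s.

489.2 kg/s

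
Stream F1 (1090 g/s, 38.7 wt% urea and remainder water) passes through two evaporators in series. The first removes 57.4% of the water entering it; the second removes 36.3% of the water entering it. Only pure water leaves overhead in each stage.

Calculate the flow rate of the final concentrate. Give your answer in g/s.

water in feed = 1090×0.613 = 668.17 g/s.
After stage 1: water left = (1−0.574)×668.17 = 284.64; stream total = 706.47 g/s.
After stage 2: water left = (1−0.363)×284.64 = 181.32; final concentrate = 603.15 g/s.

603.1 g/s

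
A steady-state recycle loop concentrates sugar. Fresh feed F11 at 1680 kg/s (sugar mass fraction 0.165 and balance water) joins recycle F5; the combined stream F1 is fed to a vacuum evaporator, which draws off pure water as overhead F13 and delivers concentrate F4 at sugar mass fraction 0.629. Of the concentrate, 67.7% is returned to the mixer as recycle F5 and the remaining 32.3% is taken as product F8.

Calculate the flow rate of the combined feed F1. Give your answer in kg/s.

Overall sugar balance (none leaves overhead): sugar in fresh feed = sugar in product, i.e. 1680×0.165 = (1−0.677)·F4·0.629.
F4 = 277.2/(0.629×0.323) = 1364.4 kg/s.
Recycle F5 = 0.677×1364.4 = 923.7 kg/s.
Combined feed F1 = 1680 + 923.7 = 2603.7 kg/s.

2604 kg/s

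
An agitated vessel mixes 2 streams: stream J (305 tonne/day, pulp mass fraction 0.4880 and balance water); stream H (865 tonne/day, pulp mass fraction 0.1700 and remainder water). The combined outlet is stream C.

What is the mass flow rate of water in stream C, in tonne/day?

water out = water in = 305×0.512 + 865×0.830 = 874.11 tonne/day.

874.1 tonne/day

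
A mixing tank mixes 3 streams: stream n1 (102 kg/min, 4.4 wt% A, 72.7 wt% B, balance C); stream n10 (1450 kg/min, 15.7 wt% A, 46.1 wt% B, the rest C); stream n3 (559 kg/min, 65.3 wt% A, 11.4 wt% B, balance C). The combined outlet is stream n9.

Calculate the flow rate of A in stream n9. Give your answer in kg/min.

597.2 kg/min

A out = A in = 102×0.044 + 1450×0.157 + 559×0.653 = 597.16 kg/min.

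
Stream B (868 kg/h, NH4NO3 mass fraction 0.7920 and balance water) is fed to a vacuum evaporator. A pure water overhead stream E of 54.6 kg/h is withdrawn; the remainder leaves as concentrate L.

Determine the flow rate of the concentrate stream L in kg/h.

Concentrate = 868 − 54.6 = 813.4 kg/h.

813.4 kg/h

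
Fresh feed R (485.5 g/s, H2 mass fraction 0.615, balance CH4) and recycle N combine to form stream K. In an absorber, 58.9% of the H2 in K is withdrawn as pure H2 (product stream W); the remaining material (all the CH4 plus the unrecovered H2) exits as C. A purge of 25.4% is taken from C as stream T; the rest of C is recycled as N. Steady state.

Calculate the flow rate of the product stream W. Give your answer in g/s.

H2 in K: m_A = 485.5×0.615 + (1−0.254)·(1−0.589)·m_A, so m_A = 298.58/0.6934 = 430.61 g/s.
Product W = 0.589×430.61 = 253.63 g/s.

253.6 g/s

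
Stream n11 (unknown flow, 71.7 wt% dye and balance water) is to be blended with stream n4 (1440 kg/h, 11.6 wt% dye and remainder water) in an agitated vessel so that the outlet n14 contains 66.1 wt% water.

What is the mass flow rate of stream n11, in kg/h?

849.5 kg/h

Let n11 be the unknown flow. Total out = 1440 + n11.
water balance: 1273 + 0.283·n11 = 0.661·(1440 + n11)
(0.283 − 0.661)·n11 = 0.661×1440 − 1273 = -321.12
n11 = -321.12 / -0.378 = 849.52 kg/h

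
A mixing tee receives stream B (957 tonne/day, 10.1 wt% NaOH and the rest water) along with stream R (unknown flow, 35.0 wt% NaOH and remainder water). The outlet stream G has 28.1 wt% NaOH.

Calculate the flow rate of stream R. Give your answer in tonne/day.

2497 tonne/day

Let R be the unknown flow. Total out = 957 + R.
NaOH balance: 96.657 + 0.350·R = 0.281·(957 + R)
(0.350 − 0.281)·R = 0.281×957 − 96.657 = 172.26
R = 172.26 / 0.069 = 2496.5 tonne/day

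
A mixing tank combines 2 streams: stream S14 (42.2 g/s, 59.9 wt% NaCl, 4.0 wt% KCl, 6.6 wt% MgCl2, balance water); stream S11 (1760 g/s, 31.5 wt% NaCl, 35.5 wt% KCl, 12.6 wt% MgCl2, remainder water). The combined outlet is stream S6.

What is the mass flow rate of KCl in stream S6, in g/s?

626.5 g/s

KCl out = KCl in = 42.2×0.040 + 1760×0.355 = 626.49 g/s.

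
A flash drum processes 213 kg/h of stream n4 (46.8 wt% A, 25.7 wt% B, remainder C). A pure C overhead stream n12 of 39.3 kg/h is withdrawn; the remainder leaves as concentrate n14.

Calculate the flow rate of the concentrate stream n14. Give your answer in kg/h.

173.7 kg/h

Concentrate = 213 − 39.3 = 173.7 kg/h.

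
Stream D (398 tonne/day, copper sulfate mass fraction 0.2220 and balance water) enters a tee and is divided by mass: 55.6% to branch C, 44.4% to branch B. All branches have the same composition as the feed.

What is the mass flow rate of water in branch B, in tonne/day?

137.5 tonne/day

Branch B total = 0.444×398 = 176.71 tonne/day.
water in B = 0.778×176.71 = 137.48 tonne/day.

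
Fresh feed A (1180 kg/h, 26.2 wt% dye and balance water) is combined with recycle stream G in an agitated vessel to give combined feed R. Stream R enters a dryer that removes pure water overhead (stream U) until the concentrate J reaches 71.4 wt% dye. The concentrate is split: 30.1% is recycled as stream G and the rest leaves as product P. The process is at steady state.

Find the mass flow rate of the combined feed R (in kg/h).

Overall dye balance (none leaves overhead): dye in fresh feed = dye in product, i.e. 1180×0.262 = (1−0.301)·J·0.714.
J = 309.16/(0.714×0.699) = 619.45 kg/h.
Recycle G = 0.301×619.45 = 186.46 kg/h.
Combined feed R = 1180 + 186.46 = 1366.5 kg/h.

1366 kg/h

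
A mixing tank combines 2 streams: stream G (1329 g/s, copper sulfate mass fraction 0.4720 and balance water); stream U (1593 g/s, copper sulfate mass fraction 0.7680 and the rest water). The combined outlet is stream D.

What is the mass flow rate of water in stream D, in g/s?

water out = water in = 1329×0.528 + 1593×0.232 = 1071.3 g/s.

1071 g/s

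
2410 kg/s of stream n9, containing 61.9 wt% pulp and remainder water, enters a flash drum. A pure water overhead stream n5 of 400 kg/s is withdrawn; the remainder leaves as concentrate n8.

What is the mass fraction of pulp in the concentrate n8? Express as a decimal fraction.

pulp is not removed: 2410×0.619 = 1491.8 kg/s of pulp enters n8.
Concentrate = 2410 − 400 = 2010 kg/s.
Mass fraction = 1491.8/2010 = 0.7422.

0.7422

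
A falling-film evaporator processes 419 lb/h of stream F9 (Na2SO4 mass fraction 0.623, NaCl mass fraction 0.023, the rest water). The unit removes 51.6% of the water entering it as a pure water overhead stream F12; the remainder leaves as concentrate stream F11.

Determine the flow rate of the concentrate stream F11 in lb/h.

water entering = 419×0.354 = 148.33 lb/h; overhead removed = 0.516×148.33 = 76.536 lb/h.
Concentrate = 419 − 76.536 = 342.46 lb/h.

342.5 lb/h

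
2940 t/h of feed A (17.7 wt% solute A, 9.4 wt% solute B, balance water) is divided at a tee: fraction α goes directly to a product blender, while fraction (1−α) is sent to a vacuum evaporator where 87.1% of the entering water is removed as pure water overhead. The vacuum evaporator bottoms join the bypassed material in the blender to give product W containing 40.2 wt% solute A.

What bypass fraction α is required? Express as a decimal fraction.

0.119

All 2940×0.177 = 520.38 t/h of solute A reaches W, so W = 520.38/0.402 = 1294.5 t/h and vapour = 1645.5 t/h.
The evaporator receives (1−α)·2940 of feed at 0.729 water and removes 0.871 of that water:
0.871×0.729×(1−α)×2940 = 1645.5
(1−α) = 1645.5/1866.8 = 0.8815;  α = 0.1185.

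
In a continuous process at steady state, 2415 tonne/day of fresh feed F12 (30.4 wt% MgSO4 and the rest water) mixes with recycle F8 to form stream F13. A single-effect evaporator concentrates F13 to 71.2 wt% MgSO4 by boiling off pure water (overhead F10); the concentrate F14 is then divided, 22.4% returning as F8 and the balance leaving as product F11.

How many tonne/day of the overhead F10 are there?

Overall MgSO4 balance (none leaves overhead): MgSO4 in fresh feed = MgSO4 in product, i.e. 2415×0.304 = (1−0.224)·F14·0.712.
F14 = 734.16/(0.712×0.776) = 1328.8 tonne/day.
Recycle F8 = 0.224×1328.8 = 297.64 tonne/day.
Combined feed F13 = 2415 + 297.64 = 2712.6 tonne/day.
Overhead F10 = F13 − F14 = 2712.6 − 1328.8 = 1383.9 tonne/day.

1384 tonne/day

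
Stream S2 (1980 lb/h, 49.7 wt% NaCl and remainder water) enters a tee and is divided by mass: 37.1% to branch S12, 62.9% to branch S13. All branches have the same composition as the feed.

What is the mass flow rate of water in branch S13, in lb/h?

Branch S13 total = 0.629×1980 = 1245.4 lb/h.
water in S13 = 0.503×1245.4 = 626.45 lb/h.

626.4 lb/h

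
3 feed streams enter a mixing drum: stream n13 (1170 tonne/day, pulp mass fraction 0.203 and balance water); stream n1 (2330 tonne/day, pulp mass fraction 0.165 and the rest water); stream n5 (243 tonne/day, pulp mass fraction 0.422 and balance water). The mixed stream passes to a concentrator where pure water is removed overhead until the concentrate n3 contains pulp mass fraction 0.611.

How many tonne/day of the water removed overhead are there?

pulp entering = 1170×0.203 + 2330×0.165 + 243×0.422 = 724.51 tonne/day.
All pulp reports to n3, so n3 = 724.51/0.611 = 1185.8 tonne/day.
Total feed = 3743 tonne/day; overhead = 3743 − 1185.8 = 2557.2 tonne/day.

2557 tonne/day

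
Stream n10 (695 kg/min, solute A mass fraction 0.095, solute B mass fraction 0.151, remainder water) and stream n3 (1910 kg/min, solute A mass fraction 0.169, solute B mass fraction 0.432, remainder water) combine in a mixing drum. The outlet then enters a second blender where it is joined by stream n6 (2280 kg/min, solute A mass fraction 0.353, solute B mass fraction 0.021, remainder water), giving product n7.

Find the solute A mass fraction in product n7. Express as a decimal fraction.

Overall, product flow = 4885 kg/min.
solute A in = 695×0.095 + 1910×0.169 + 2280×0.353 = 1193.7 kg/min.
solute A fraction in n7 = 0.244.

0.244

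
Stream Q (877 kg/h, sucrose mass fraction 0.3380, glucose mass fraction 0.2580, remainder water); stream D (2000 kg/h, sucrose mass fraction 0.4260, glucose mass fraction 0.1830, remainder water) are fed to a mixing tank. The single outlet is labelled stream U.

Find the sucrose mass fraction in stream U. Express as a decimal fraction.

0.3992

Total flow out = 877 + 2000 = 2877 kg/h.
sucrose in = 877×0.338 + 2000×0.426 = 1148.4 kg/h.
sucrose mass fraction in U = 1148.4/2877 = 0.3992.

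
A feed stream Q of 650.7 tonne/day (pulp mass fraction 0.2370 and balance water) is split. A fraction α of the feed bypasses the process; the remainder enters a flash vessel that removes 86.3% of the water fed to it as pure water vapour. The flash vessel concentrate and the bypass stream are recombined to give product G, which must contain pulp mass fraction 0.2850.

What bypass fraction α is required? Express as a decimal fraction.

0.744

All 650.7×0.237 = 154.22 tonne/day of pulp reaches G, so G = 154.22/0.285 = 541.11 tonne/day and vapour = 109.59 tonne/day.
The evaporator receives (1−α)·650.7 of feed at 0.763 water and removes 0.863 of that water:
0.863×0.763×(1−α)×650.7 = 109.59
(1−α) = 109.59/428.47 = 0.2558;  α = 0.7442.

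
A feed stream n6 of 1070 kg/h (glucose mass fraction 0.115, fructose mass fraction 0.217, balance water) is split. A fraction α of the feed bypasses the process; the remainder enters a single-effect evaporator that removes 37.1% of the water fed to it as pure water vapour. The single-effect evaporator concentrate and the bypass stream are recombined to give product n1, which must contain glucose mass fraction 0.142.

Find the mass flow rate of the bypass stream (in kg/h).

249.1 kg/h

All 1070×0.115 = 123.05 kg/h of glucose reaches n1, so n1 = 123.05/0.142 = 866.55 kg/h and vapour = 203.45 kg/h.
The evaporator receives (1−α)·1070 of feed at 0.668 water and removes 0.371 of that water:
0.371×0.668×(1−α)×1070 = 203.45
(1−α) = 203.45/265.18 = 0.7672;  α = 0.2328.
Bypass flow = 0.2328×1070 = 249.06 kg/h.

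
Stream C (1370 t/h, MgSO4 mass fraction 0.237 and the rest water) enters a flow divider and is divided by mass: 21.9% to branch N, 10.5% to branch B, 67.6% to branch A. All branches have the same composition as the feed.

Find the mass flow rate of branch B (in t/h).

143.8 t/h

Branch B flow = 0.105×1370 = 143.85 t/h.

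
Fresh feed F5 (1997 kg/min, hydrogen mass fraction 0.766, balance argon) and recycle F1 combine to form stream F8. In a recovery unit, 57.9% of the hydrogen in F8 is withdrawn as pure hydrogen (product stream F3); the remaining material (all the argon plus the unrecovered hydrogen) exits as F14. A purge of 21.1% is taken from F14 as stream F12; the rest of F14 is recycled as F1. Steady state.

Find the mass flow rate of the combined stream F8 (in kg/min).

argon enters only via F5 and leaves only via the purge: 1997×0.234 = 0.211×(argon in F14), and the recovery unit passes all argon, so argon in F8 = argon in F14 = 2214.7 kg/min.
hydrogen in F8: m_A = 1997×0.766 + (1−0.211)·(1−0.579)·m_A, so m_A = 1529.7/0.6678 = 2290.6 kg/min.
F8 = 2290.6 + 2214.7 = 4505.2 kg/min.

4505 kg/min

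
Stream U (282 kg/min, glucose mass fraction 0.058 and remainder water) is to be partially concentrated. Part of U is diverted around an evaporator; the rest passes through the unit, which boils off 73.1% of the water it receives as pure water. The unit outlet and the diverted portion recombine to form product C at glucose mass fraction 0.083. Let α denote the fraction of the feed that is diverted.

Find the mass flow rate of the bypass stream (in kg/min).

158.6 kg/min

All 282×0.058 = 16.356 kg/min of glucose reaches C, so C = 16.356/0.083 = 197.06 kg/min and vapour = 84.94 kg/min.
The evaporator receives (1−α)·282 of feed at 0.942 water and removes 0.731 of that water:
0.731×0.942×(1−α)×282 = 84.94
(1−α) = 84.94/194.19 = 0.4374;  α = 0.5626.
Bypass flow = 0.5626×282 = 158.65 kg/min.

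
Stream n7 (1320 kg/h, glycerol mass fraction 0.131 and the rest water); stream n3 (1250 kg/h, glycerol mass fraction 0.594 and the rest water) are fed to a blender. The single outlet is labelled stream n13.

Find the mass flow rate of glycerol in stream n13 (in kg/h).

915.4 kg/h

glycerol out = glycerol in = 1320×0.131 + 1250×0.594 = 915.42 kg/h.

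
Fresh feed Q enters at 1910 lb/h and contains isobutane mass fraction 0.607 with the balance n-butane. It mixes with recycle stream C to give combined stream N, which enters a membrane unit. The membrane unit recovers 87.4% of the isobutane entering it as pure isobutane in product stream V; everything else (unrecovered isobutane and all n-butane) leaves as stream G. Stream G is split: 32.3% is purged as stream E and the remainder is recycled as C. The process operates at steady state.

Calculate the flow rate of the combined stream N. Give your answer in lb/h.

n-butane enters only via Q and leaves only via the purge: 1910×0.393 = 0.323×(n-butane in G), and the membrane unit passes all n-butane, so n-butane in N = n-butane in G = 2323.9 lb/h.
isobutane in N: m_A = 1910×0.607 + (1−0.323)·(1−0.874)·m_A, so m_A = 1159.4/0.9147 = 1267.5 lb/h.
N = 1267.5 + 2323.9 = 3591.4 lb/h.

3591 lb/h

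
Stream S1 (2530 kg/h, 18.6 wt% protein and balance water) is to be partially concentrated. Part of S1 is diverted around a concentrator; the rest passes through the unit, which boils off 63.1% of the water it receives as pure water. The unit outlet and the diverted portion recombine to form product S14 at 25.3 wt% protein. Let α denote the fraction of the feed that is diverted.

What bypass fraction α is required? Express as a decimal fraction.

0.484

All 2530×0.186 = 470.58 kg/h of protein reaches S14, so S14 = 470.58/0.253 = 1860 kg/h and vapour = 670 kg/h.
The evaporator receives (1−α)·2530 of feed at 0.814 water and removes 0.631 of that water:
0.631×0.814×(1−α)×2530 = 670
(1−α) = 670/1299.5 = 0.5156;  α = 0.4844.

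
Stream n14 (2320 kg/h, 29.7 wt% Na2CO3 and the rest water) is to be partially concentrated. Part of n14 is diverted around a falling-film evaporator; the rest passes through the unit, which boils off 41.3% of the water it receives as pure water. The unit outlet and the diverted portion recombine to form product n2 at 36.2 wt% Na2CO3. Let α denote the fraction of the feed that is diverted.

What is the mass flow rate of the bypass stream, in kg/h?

885.2 kg/h

All 2320×0.297 = 689.04 kg/h of Na2CO3 reaches n2, so n2 = 689.04/0.362 = 1903.4 kg/h and vapour = 416.57 kg/h.
The evaporator receives (1−α)·2320 of feed at 0.703 water and removes 0.413 of that water:
0.413×0.703×(1−α)×2320 = 416.57
(1−α) = 416.57/673.59 = 0.6184;  α = 0.3816.
Bypass flow = 0.3816×2320 = 885.21 kg/h.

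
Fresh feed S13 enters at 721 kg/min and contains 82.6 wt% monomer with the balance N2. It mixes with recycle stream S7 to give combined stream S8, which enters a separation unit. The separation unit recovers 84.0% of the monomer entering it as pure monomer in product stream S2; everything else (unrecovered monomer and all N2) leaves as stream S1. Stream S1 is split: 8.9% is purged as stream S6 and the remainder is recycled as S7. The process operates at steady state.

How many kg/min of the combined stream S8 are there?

N2 enters only via S13 and leaves only via the purge: 721×0.174 = 0.089×(N2 in S1), and the separation unit passes all N2, so N2 in S8 = N2 in S1 = 1409.6 kg/min.
monomer in S8: m_A = 721×0.826 + (1−0.089)·(1−0.840)·m_A, so m_A = 595.55/0.8542 = 697.16 kg/min.
S8 = 697.16 + 1409.6 = 2106.8 kg/min.

2107 kg/min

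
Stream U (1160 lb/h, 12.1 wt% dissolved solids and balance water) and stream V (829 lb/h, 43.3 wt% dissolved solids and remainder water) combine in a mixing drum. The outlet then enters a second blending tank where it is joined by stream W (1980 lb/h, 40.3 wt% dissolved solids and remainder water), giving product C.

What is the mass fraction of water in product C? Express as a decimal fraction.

Overall, product flow = 3969 lb/h.
water in = 1160×0.879 + 829×0.567 + 1980×0.597 = 2671.7 lb/h.
water fraction in C = 0.673.

0.673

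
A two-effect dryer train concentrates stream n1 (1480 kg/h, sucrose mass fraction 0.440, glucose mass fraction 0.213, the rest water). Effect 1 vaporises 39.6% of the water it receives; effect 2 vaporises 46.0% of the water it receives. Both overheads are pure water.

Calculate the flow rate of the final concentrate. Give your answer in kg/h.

1134 kg/h

water in feed = 1480×0.347 = 513.56 kg/h.
After stage 1: water left = (1−0.396)×513.56 = 310.19; stream total = 1276.6 kg/h.
After stage 2: water left = (1−0.460)×310.19 = 167.5; final concentrate = 1133.9 kg/h.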